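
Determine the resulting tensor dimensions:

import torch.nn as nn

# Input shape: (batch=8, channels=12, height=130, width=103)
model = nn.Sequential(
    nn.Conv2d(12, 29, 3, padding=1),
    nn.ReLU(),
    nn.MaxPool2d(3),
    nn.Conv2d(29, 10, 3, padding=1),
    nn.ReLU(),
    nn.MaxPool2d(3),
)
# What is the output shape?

Input shape: (8, 12, 130, 103)
  -> after first Conv2d: (8, 29, 130, 103)
  -> after first MaxPool2d: (8, 29, 43, 34)
  -> after second Conv2d: (8, 10, 43, 34)
Output shape: (8, 10, 14, 11)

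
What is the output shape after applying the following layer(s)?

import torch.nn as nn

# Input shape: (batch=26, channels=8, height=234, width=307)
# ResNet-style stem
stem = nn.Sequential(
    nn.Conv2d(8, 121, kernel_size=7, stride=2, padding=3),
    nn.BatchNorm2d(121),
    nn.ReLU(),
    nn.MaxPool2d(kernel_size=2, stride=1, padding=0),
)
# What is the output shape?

Input shape: (26, 8, 234, 307)
  -> after Conv2d 7x7 stride=2: (26, 121, 117, 154)
Output shape: (26, 121, 116, 153)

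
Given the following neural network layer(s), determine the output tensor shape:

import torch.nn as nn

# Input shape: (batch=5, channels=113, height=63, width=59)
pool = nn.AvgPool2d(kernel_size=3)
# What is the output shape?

Input shape: (5, 113, 63, 59)
Output shape: (5, 113, 21, 19)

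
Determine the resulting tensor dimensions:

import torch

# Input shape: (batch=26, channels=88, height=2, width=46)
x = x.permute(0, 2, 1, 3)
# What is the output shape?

Input shape: (26, 88, 2, 46)
Output shape: (26, 2, 88, 46)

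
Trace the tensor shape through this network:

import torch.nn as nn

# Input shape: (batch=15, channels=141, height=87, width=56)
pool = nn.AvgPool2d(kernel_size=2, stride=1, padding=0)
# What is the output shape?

Input shape: (15, 141, 87, 56)
Output shape: (15, 141, 86, 55)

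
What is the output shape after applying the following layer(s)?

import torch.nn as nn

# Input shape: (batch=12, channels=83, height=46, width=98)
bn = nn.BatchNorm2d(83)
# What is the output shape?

Input shape: (12, 83, 46, 98)
Output shape: (12, 83, 46, 98)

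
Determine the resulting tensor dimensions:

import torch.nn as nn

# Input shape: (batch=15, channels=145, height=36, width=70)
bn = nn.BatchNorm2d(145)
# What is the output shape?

Input shape: (15, 145, 36, 70)
Output shape: (15, 145, 36, 70)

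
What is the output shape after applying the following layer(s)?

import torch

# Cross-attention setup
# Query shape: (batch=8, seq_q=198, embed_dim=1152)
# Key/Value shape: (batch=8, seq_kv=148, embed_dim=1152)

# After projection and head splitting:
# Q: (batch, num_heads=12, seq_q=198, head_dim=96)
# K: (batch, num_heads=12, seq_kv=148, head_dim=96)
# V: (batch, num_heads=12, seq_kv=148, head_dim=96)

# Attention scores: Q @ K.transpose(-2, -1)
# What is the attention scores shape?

Input shape: (8, 198, 1152)
Output shape: (8, 12, 198, 148)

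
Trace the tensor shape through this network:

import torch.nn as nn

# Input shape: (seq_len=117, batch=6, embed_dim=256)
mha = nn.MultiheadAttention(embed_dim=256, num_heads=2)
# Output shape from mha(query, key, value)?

Input shape: (117, 6, 256)
Output shape: (117, 6, 256)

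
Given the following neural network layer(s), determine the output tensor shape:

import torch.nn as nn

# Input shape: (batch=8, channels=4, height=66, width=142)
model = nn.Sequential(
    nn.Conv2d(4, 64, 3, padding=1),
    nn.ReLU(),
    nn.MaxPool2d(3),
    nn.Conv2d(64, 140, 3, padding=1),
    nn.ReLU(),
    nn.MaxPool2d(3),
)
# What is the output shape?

Input shape: (8, 4, 66, 142)
  -> after first Conv2d: (8, 64, 66, 142)
  -> after first MaxPool2d: (8, 64, 22, 47)
  -> after second Conv2d: (8, 140, 22, 47)
Output shape: (8, 140, 7, 15)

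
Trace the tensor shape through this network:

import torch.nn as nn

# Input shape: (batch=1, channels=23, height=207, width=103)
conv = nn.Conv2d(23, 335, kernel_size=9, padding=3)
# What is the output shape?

Input shape: (1, 23, 207, 103)
Output shape: (1, 335, 205, 101)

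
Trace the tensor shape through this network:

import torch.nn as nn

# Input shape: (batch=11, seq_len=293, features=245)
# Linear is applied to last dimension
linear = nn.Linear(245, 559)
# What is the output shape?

Input shape: (11, 293, 245)
Output shape: (11, 293, 559)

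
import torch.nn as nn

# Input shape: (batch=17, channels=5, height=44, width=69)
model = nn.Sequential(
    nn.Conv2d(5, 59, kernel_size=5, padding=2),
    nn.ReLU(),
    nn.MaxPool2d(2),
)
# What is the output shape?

Input shape: (17, 5, 44, 69)
  -> after Conv2d: (17, 59, 44, 69)
  -> after ReLU: (17, 59, 44, 69)
Output shape: (17, 59, 22, 34)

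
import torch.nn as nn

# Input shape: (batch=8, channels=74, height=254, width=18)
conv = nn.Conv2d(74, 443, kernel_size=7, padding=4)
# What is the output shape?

Input shape: (8, 74, 254, 18)
Output shape: (8, 443, 256, 20)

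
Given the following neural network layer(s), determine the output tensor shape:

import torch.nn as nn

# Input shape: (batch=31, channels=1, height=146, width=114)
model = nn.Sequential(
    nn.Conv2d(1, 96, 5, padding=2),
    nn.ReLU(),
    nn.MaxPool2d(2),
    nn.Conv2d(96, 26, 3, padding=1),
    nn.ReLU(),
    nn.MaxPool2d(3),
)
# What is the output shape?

Input shape: (31, 1, 146, 114)
  -> after first Conv2d: (31, 96, 146, 114)
  -> after first MaxPool2d: (31, 96, 73, 57)
  -> after second Conv2d: (31, 26, 73, 57)
Output shape: (31, 26, 24, 19)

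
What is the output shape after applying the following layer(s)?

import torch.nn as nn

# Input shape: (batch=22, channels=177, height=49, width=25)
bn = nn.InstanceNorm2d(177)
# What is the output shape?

Input shape: (22, 177, 49, 25)
Output shape: (22, 177, 49, 25)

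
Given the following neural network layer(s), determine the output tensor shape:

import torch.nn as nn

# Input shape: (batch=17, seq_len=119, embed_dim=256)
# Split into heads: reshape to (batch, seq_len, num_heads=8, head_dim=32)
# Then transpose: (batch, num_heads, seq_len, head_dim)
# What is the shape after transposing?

Input shape: (17, 119, 256)
  -> after reshape: (17, 119, 8, 32)
Output shape: (17, 8, 119, 32)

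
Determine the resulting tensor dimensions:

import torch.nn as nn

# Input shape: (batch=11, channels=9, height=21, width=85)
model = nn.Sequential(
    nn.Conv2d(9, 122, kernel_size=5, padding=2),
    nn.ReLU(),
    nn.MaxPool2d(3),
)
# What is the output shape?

Input shape: (11, 9, 21, 85)
  -> after Conv2d: (11, 122, 21, 85)
  -> after ReLU: (11, 122, 21, 85)
Output shape: (11, 122, 7, 28)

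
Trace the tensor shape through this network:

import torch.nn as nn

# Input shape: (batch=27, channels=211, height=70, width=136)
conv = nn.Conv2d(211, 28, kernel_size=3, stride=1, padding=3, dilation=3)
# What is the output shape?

Input shape: (27, 211, 70, 136)
Output shape: (27, 28, 70, 136)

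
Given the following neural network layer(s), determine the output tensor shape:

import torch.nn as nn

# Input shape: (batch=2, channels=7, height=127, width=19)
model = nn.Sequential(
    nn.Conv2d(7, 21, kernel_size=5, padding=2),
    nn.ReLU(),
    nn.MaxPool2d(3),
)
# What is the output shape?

Input shape: (2, 7, 127, 19)
  -> after Conv2d: (2, 21, 127, 19)
  -> after ReLU: (2, 21, 127, 19)
Output shape: (2, 21, 42, 6)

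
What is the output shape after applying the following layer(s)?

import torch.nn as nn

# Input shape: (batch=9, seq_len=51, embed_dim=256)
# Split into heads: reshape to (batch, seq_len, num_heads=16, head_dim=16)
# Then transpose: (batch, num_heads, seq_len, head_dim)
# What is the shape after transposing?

Input shape: (9, 51, 256)
  -> after reshape: (9, 51, 16, 16)
Output shape: (9, 16, 51, 16)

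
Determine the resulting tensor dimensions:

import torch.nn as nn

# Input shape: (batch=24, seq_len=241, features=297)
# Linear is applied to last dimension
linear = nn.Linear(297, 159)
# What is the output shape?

Input shape: (24, 241, 297)
Output shape: (24, 241, 159)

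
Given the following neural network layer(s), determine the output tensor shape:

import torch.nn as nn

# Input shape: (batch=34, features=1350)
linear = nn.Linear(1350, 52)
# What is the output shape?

Input shape: (34, 1350)
Output shape: (34, 52)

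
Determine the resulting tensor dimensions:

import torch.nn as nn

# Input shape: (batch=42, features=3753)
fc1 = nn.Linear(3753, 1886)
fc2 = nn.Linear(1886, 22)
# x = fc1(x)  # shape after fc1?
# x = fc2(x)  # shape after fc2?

Input shape: (42, 3753)
  -> after fc1: (42, 1886)
Output shape: (42, 22)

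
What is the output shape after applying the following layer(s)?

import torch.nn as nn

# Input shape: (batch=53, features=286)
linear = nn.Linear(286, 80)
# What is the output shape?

Input shape: (53, 286)
Output shape: (53, 80)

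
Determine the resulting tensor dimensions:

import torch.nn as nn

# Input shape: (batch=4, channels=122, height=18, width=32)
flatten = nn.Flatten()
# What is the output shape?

Input shape: (4, 122, 18, 32)
Output shape: (4, 70272)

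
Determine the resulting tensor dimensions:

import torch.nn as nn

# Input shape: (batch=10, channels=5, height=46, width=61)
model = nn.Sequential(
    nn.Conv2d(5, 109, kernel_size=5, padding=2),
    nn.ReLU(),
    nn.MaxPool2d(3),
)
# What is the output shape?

Input shape: (10, 5, 46, 61)
  -> after Conv2d: (10, 109, 46, 61)
  -> after ReLU: (10, 109, 46, 61)
Output shape: (10, 109, 15, 20)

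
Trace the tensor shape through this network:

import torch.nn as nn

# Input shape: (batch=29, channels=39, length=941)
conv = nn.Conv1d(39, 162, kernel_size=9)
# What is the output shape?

Input shape: (29, 39, 941)
Output shape: (29, 162, 933)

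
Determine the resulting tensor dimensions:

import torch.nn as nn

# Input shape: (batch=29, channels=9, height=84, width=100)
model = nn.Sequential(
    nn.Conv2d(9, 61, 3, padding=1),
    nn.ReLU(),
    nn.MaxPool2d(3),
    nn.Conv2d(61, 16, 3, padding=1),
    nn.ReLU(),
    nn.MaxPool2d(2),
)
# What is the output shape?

Input shape: (29, 9, 84, 100)
  -> after first Conv2d: (29, 61, 84, 100)
  -> after first MaxPool2d: (29, 61, 28, 33)
  -> after second Conv2d: (29, 16, 28, 33)
Output shape: (29, 16, 14, 16)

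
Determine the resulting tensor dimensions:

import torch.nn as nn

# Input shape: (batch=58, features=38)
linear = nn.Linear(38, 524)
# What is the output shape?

Input shape: (58, 38)
Output shape: (58, 524)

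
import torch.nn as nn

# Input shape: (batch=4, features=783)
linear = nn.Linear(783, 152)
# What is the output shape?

Input shape: (4, 783)
Output shape: (4, 152)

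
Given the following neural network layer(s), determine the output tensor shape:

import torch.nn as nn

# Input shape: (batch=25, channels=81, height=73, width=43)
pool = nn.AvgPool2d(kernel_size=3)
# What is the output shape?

Input shape: (25, 81, 73, 43)
Output shape: (25, 81, 24, 14)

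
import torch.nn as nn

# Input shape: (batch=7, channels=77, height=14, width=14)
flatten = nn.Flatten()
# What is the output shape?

Input shape: (7, 77, 14, 14)
Output shape: (7, 15092)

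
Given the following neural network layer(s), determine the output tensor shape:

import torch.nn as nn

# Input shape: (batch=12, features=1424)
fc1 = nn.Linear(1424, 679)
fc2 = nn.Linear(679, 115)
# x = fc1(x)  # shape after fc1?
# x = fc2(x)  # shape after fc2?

Input shape: (12, 1424)
  -> after fc1: (12, 679)
Output shape: (12, 115)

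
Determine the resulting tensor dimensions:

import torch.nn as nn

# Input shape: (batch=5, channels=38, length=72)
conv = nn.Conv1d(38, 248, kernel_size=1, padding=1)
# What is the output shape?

Input shape: (5, 38, 72)
Output shape: (5, 248, 74)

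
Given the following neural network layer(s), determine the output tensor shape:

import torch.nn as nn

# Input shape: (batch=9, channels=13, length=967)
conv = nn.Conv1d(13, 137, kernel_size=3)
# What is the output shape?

Input shape: (9, 13, 967)
Output shape: (9, 137, 965)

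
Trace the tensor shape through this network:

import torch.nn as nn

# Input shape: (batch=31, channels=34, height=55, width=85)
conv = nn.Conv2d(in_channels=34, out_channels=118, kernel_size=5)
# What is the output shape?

Input shape: (31, 34, 55, 85)
Output shape: (31, 118, 51, 81)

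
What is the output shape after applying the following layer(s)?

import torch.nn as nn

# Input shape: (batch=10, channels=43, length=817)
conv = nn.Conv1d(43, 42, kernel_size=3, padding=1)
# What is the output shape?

Input shape: (10, 43, 817)
Output shape: (10, 42, 817)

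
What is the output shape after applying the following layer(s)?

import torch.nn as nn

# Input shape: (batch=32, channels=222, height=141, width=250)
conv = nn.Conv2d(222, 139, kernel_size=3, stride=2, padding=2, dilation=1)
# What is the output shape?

Input shape: (32, 222, 141, 250)
Output shape: (32, 139, 72, 126)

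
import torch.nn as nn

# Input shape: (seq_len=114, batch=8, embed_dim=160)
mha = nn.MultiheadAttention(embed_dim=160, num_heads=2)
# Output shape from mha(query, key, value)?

Input shape: (114, 8, 160)
Output shape: (114, 8, 160)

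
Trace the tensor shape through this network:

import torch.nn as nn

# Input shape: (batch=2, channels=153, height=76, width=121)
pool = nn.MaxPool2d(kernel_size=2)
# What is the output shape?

Input shape: (2, 153, 76, 121)
Output shape: (2, 153, 38, 60)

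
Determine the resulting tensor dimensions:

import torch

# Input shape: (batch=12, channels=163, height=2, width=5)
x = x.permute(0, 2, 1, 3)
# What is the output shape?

Input shape: (12, 163, 2, 5)
Output shape: (12, 2, 163, 5)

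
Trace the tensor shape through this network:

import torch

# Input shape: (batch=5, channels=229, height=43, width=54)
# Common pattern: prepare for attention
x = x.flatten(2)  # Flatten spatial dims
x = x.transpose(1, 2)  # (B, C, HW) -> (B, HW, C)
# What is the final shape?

Input shape: (5, 229, 43, 54)
  -> after flatten(2): (5, 229, 2322)
Output shape: (5, 2322, 229)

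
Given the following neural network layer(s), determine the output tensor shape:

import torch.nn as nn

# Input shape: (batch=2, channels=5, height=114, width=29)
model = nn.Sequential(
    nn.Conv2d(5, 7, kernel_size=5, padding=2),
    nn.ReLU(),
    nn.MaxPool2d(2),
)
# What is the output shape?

Input shape: (2, 5, 114, 29)
  -> after Conv2d: (2, 7, 114, 29)
  -> after ReLU: (2, 7, 114, 29)
Output shape: (2, 7, 57, 14)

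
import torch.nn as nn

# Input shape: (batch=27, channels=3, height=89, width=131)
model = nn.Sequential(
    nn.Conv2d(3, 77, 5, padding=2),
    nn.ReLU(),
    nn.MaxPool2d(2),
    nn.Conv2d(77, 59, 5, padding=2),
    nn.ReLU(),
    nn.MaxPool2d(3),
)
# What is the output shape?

Input shape: (27, 3, 89, 131)
  -> after first Conv2d: (27, 77, 89, 131)
  -> after first MaxPool2d: (27, 77, 44, 65)
  -> after second Conv2d: (27, 59, 44, 65)
Output shape: (27, 59, 14, 21)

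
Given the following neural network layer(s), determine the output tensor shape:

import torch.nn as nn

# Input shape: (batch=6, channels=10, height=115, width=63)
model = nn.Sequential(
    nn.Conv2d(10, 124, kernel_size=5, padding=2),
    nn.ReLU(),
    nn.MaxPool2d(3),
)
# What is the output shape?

Input shape: (6, 10, 115, 63)
  -> after Conv2d: (6, 124, 115, 63)
  -> after ReLU: (6, 124, 115, 63)
Output shape: (6, 124, 38, 21)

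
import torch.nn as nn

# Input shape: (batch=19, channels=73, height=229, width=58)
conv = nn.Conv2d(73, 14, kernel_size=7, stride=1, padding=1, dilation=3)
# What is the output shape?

Input shape: (19, 73, 229, 58)
Output shape: (19, 14, 213, 42)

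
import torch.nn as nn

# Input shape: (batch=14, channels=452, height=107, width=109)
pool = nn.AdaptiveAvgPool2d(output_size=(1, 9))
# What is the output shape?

Input shape: (14, 452, 107, 109)
Output shape: (14, 452, 1, 9)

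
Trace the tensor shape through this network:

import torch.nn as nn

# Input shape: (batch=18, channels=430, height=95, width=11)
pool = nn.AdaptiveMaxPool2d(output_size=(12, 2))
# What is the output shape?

Input shape: (18, 430, 95, 11)
Output shape: (18, 430, 12, 2)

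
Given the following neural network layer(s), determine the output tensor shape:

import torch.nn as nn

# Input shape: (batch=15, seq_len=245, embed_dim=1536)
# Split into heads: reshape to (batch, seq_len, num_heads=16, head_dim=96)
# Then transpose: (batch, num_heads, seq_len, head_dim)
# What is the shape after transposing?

Input shape: (15, 245, 1536)
  -> after reshape: (15, 245, 16, 96)
Output shape: (15, 16, 245, 96)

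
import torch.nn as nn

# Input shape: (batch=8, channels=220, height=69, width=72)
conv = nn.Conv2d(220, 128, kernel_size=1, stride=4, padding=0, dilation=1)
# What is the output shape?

Input shape: (8, 220, 69, 72)
Output shape: (8, 128, 18, 18)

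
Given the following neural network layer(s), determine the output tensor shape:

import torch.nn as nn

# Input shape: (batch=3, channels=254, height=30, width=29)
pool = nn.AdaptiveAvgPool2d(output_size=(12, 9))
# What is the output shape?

Input shape: (3, 254, 30, 29)
Output shape: (3, 254, 12, 9)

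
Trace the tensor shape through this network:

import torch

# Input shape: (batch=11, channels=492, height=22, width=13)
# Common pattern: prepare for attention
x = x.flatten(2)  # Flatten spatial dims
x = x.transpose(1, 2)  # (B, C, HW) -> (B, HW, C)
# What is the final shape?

Input shape: (11, 492, 22, 13)
  -> after flatten(2): (11, 492, 286)
Output shape: (11, 286, 492)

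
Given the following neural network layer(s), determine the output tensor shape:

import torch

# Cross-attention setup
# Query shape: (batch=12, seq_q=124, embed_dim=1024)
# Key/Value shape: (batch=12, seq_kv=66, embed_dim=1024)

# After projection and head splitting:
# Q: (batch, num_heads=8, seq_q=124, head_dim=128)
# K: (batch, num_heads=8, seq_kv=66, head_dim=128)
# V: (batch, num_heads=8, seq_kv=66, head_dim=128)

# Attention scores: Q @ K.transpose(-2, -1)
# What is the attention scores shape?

Input shape: (12, 124, 1024)
Output shape: (12, 8, 124, 66)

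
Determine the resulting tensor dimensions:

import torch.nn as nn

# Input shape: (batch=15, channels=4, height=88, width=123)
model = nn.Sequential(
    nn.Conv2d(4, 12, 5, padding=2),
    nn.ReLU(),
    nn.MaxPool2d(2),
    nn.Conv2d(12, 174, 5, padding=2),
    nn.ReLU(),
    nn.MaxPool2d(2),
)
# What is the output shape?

Input shape: (15, 4, 88, 123)
  -> after first Conv2d: (15, 12, 88, 123)
  -> after first MaxPool2d: (15, 12, 44, 61)
  -> after second Conv2d: (15, 174, 44, 61)
Output shape: (15, 174, 22, 30)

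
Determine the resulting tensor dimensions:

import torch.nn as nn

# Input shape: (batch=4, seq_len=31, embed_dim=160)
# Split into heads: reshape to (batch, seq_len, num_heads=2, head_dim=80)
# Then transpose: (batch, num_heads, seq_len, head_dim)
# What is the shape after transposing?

Input shape: (4, 31, 160)
  -> after reshape: (4, 31, 2, 80)
Output shape: (4, 2, 31, 80)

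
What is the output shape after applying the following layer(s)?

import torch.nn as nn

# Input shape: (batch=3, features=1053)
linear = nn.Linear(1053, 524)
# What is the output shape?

Input shape: (3, 1053)
Output shape: (3, 524)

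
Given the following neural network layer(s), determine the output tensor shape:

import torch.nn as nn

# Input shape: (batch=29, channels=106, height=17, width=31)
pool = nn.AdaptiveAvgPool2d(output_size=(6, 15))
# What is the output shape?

Input shape: (29, 106, 17, 31)
Output shape: (29, 106, 6, 15)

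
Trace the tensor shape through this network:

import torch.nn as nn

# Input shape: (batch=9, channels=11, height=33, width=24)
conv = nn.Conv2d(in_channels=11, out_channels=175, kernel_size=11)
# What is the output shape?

Input shape: (9, 11, 33, 24)
Output shape: (9, 175, 23, 14)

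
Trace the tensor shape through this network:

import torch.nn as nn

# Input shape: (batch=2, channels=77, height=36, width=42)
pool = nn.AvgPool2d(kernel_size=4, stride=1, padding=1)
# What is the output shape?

Input shape: (2, 77, 36, 42)
Output shape: (2, 77, 35, 41)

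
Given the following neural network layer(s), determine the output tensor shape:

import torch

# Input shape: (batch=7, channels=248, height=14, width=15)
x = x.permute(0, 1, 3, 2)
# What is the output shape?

Input shape: (7, 248, 14, 15)
Output shape: (7, 248, 15, 14)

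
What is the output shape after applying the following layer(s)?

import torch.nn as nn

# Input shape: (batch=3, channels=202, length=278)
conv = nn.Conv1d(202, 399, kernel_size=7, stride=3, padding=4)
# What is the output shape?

Input shape: (3, 202, 278)
Output shape: (3, 399, 94)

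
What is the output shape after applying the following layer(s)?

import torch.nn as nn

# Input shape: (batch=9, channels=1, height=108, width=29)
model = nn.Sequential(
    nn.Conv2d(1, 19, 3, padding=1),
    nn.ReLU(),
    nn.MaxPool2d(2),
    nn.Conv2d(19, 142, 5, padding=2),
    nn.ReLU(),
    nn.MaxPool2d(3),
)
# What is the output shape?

Input shape: (9, 1, 108, 29)
  -> after first Conv2d: (9, 19, 108, 29)
  -> after first MaxPool2d: (9, 19, 54, 14)
  -> after second Conv2d: (9, 142, 54, 14)
Output shape: (9, 142, 18, 4)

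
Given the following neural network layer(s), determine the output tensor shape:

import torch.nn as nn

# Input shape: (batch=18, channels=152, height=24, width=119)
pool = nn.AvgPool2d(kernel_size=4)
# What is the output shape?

Input shape: (18, 152, 24, 119)
Output shape: (18, 152, 6, 29)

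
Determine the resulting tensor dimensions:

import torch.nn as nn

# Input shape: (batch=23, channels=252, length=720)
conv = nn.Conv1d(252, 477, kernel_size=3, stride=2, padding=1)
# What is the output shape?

Input shape: (23, 252, 720)
Output shape: (23, 477, 360)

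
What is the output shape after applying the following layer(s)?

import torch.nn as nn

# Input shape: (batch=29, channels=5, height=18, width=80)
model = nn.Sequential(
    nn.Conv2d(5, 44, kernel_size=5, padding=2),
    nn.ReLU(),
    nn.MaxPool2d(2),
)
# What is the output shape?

Input shape: (29, 5, 18, 80)
  -> after Conv2d: (29, 44, 18, 80)
  -> after ReLU: (29, 44, 18, 80)
Output shape: (29, 44, 9, 40)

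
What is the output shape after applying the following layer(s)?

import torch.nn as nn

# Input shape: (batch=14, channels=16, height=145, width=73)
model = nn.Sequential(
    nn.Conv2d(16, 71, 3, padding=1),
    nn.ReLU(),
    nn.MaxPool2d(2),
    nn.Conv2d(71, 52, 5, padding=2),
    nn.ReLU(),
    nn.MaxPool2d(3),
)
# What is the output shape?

Input shape: (14, 16, 145, 73)
  -> after first Conv2d: (14, 71, 145, 73)
  -> after first MaxPool2d: (14, 71, 72, 36)
  -> after second Conv2d: (14, 52, 72, 36)
Output shape: (14, 52, 24, 12)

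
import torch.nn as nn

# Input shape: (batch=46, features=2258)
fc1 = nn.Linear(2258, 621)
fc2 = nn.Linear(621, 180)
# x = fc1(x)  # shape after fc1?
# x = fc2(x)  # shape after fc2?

Input shape: (46, 2258)
  -> after fc1: (46, 621)
Output shape: (46, 180)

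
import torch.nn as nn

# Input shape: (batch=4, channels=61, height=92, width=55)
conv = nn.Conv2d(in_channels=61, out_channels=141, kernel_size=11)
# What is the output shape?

Input shape: (4, 61, 92, 55)
Output shape: (4, 141, 82, 45)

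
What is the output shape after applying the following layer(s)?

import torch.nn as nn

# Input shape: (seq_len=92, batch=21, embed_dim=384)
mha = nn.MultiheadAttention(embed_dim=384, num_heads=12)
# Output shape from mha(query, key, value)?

Input shape: (92, 21, 384)
Output shape: (92, 21, 384)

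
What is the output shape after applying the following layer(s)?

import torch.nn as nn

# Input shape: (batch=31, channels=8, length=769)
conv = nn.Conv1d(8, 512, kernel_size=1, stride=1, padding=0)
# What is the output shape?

Input shape: (31, 8, 769)
Output shape: (31, 512, 769)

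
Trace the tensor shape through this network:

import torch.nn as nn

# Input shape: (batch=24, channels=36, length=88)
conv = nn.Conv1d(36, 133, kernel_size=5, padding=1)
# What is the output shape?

Input shape: (24, 36, 88)
Output shape: (24, 133, 86)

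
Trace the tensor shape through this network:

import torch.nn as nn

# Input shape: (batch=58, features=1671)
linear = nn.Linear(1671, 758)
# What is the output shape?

Input shape: (58, 1671)
Output shape: (58, 758)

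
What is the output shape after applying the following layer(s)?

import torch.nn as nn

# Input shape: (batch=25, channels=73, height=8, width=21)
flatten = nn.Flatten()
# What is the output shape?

Input shape: (25, 73, 8, 21)
Output shape: (25, 12264)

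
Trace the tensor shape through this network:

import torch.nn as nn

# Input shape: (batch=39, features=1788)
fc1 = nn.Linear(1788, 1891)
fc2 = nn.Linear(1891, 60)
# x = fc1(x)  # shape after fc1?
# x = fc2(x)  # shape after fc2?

Input shape: (39, 1788)
  -> after fc1: (39, 1891)
Output shape: (39, 60)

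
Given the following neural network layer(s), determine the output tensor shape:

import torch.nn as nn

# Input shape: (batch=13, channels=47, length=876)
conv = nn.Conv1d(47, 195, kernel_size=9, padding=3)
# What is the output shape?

Input shape: (13, 47, 876)
Output shape: (13, 195, 874)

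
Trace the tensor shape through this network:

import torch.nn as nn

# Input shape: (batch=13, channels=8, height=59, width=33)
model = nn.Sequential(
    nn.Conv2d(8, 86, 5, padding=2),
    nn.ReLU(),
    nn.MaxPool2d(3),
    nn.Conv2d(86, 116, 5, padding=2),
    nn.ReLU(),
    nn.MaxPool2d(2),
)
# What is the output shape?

Input shape: (13, 8, 59, 33)
  -> after first Conv2d: (13, 86, 59, 33)
  -> after first MaxPool2d: (13, 86, 19, 11)
  -> after second Conv2d: (13, 116, 19, 11)
Output shape: (13, 116, 9, 5)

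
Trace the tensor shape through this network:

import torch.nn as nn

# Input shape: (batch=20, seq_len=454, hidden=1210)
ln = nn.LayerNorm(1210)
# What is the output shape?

Input shape: (20, 454, 1210)
Output shape: (20, 454, 1210)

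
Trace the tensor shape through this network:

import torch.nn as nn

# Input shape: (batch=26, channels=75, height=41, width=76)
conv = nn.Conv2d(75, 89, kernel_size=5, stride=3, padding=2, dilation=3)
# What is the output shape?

Input shape: (26, 75, 41, 76)
Output shape: (26, 89, 11, 23)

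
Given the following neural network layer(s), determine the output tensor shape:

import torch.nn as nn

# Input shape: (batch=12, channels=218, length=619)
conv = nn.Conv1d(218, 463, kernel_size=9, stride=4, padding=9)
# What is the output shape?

Input shape: (12, 218, 619)
Output shape: (12, 463, 158)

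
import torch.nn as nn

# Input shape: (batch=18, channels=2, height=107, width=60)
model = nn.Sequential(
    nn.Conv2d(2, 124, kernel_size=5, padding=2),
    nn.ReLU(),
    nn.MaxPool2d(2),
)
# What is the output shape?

Input shape: (18, 2, 107, 60)
  -> after Conv2d: (18, 124, 107, 60)
  -> after ReLU: (18, 124, 107, 60)
Output shape: (18, 124, 53, 30)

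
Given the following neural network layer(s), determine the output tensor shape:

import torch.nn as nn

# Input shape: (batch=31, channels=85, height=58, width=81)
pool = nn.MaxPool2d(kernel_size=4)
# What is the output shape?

Input shape: (31, 85, 58, 81)
Output shape: (31, 85, 14, 20)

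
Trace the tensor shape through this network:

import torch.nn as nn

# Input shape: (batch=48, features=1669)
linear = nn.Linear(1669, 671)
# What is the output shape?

Input shape: (48, 1669)
Output shape: (48, 671)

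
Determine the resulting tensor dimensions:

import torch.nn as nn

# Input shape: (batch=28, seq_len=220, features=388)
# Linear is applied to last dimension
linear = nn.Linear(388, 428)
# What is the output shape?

Input shape: (28, 220, 388)
Output shape: (28, 220, 428)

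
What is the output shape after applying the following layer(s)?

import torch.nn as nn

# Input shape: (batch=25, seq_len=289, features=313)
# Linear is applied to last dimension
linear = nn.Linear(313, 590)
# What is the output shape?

Input shape: (25, 289, 313)
Output shape: (25, 289, 590)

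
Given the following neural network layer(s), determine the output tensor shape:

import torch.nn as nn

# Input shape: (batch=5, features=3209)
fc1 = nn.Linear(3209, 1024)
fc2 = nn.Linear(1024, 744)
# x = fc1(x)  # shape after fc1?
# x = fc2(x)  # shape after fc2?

Input shape: (5, 3209)
  -> after fc1: (5, 1024)
Output shape: (5, 744)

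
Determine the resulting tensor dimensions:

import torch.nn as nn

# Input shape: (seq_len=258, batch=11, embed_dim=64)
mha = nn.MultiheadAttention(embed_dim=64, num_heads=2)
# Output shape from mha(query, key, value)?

Input shape: (258, 11, 64)
Output shape: (258, 11, 64)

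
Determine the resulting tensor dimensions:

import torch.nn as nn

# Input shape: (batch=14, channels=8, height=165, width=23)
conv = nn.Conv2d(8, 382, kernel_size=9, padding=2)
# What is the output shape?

Input shape: (14, 8, 165, 23)
Output shape: (14, 382, 161, 19)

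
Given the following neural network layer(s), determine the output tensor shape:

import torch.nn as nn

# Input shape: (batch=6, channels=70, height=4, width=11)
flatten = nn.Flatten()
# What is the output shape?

Input shape: (6, 70, 4, 11)
Output shape: (6, 3080)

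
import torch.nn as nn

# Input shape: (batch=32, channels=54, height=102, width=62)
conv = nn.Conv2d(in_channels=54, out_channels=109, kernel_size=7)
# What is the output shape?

Input shape: (32, 54, 102, 62)
Output shape: (32, 109, 96, 56)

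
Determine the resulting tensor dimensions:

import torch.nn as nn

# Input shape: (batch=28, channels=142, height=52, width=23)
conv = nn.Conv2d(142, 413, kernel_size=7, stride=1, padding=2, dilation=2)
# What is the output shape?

Input shape: (28, 142, 52, 23)
Output shape: (28, 413, 44, 15)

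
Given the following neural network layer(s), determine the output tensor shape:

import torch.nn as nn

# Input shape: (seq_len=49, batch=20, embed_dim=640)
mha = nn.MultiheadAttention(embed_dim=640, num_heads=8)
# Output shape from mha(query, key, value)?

Input shape: (49, 20, 640)
Output shape: (49, 20, 640)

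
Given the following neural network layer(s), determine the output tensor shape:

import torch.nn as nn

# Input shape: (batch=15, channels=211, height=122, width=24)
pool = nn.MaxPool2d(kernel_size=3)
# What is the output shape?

Input shape: (15, 211, 122, 24)
Output shape: (15, 211, 40, 8)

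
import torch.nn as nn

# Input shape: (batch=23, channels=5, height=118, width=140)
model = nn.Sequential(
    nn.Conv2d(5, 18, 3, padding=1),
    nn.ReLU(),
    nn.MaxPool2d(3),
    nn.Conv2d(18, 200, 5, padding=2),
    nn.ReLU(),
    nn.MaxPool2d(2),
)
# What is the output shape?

Input shape: (23, 5, 118, 140)
  -> after first Conv2d: (23, 18, 118, 140)
  -> after first MaxPool2d: (23, 18, 39, 46)
  -> after second Conv2d: (23, 200, 39, 46)
Output shape: (23, 200, 19, 23)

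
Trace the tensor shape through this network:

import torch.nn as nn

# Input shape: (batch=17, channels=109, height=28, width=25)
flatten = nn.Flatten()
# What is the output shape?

Input shape: (17, 109, 28, 25)
Output shape: (17, 76300)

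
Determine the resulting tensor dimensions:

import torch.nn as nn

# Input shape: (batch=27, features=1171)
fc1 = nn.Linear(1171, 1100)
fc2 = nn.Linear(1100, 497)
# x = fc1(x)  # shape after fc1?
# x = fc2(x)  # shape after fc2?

Input shape: (27, 1171)
  -> after fc1: (27, 1100)
Output shape: (27, 497)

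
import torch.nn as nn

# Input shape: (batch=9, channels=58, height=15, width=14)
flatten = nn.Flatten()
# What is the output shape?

Input shape: (9, 58, 15, 14)
Output shape: (9, 12180)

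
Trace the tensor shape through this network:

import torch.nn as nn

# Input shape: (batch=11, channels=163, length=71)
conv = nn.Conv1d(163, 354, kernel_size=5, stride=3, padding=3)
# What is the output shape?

Input shape: (11, 163, 71)
Output shape: (11, 354, 25)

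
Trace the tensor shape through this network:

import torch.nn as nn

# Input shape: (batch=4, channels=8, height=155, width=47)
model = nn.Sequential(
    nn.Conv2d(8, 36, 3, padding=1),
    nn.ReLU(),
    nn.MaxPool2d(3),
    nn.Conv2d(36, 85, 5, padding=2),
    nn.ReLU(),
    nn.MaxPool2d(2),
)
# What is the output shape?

Input shape: (4, 8, 155, 47)
  -> after first Conv2d: (4, 36, 155, 47)
  -> after first MaxPool2d: (4, 36, 51, 15)
  -> after second Conv2d: (4, 85, 51, 15)
Output shape: (4, 85, 25, 7)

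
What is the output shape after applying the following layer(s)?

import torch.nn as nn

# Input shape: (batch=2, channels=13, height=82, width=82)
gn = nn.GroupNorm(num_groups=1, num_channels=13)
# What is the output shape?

Input shape: (2, 13, 82, 82)
Output shape: (2, 13, 82, 82)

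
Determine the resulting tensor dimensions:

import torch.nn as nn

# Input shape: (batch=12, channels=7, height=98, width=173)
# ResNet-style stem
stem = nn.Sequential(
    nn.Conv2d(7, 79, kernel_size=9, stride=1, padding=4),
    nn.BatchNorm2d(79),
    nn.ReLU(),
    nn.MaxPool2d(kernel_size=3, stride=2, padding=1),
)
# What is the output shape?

Input shape: (12, 7, 98, 173)
  -> after Conv2d 9x9 stride=1: (12, 79, 98, 173)
Output shape: (12, 79, 49, 87)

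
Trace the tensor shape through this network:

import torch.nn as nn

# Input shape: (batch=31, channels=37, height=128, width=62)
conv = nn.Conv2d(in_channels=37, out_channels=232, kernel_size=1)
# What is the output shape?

Input shape: (31, 37, 128, 62)
Output shape: (31, 232, 128, 62)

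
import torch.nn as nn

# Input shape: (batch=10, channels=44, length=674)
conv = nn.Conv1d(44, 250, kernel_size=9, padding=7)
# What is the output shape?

Input shape: (10, 44, 674)
Output shape: (10, 250, 680)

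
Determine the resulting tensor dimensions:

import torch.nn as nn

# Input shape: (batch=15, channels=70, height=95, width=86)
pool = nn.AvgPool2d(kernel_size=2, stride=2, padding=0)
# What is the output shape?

Input shape: (15, 70, 95, 86)
Output shape: (15, 70, 47, 43)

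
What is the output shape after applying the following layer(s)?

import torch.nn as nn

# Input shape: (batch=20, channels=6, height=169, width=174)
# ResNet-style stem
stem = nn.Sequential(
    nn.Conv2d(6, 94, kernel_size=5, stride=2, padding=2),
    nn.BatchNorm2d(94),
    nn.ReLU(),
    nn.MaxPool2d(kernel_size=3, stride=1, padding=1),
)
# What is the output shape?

Input shape: (20, 6, 169, 174)
  -> after Conv2d 5x5 stride=2: (20, 94, 85, 87)
Output shape: (20, 94, 85, 87)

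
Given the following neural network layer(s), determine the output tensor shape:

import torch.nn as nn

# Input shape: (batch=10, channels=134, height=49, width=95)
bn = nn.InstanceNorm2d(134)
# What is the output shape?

Input shape: (10, 134, 49, 95)
Output shape: (10, 134, 49, 95)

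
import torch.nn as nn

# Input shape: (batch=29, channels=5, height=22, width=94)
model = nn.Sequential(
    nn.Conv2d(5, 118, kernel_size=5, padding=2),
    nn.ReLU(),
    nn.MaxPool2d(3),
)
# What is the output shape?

Input shape: (29, 5, 22, 94)
  -> after Conv2d: (29, 118, 22, 94)
  -> after ReLU: (29, 118, 22, 94)
Output shape: (29, 118, 7, 31)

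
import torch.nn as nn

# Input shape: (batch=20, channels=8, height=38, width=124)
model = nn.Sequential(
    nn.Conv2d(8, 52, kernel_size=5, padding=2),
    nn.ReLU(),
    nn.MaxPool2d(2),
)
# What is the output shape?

Input shape: (20, 8, 38, 124)
  -> after Conv2d: (20, 52, 38, 124)
  -> after ReLU: (20, 52, 38, 124)
Output shape: (20, 52, 19, 62)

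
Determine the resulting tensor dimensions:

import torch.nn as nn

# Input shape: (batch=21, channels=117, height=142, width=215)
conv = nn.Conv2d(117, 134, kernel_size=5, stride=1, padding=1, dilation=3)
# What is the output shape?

Input shape: (21, 117, 142, 215)
Output shape: (21, 134, 132, 205)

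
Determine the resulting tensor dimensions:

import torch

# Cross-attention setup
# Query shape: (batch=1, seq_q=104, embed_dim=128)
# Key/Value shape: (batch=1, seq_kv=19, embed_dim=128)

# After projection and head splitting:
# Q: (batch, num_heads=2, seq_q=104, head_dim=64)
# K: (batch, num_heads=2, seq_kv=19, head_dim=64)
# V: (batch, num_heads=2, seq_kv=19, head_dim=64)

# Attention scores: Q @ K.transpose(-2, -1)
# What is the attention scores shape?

Input shape: (1, 104, 128)
Output shape: (1, 2, 104, 19)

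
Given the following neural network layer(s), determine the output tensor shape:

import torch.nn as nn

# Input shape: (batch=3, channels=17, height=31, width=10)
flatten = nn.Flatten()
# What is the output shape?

Input shape: (3, 17, 31, 10)
Output shape: (3, 5270)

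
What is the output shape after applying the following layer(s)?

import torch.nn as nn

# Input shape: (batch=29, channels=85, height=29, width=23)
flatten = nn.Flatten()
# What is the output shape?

Input shape: (29, 85, 29, 23)
Output shape: (29, 56695)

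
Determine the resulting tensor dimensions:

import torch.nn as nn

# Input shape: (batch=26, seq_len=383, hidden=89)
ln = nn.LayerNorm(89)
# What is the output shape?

Input shape: (26, 383, 89)
Output shape: (26, 383, 89)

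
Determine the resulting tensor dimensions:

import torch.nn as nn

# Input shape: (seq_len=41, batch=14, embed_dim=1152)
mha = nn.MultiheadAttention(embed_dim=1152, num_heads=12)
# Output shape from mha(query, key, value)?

Input shape: (41, 14, 1152)
Output shape: (41, 14, 1152)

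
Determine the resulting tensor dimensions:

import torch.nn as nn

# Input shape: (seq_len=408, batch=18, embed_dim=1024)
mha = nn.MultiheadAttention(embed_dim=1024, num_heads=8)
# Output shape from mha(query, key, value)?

Input shape: (408, 18, 1024)
Output shape: (408, 18, 1024)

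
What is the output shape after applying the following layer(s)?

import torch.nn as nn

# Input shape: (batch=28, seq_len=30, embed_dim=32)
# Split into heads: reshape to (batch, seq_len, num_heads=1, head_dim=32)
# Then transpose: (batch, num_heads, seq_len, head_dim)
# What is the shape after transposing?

Input shape: (28, 30, 32)
  -> after reshape: (28, 30, 1, 32)
Output shape: (28, 1, 30, 32)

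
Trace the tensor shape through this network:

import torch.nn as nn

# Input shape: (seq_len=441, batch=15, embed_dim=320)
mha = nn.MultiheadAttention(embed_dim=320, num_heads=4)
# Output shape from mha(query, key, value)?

Input shape: (441, 15, 320)
Output shape: (441, 15, 320)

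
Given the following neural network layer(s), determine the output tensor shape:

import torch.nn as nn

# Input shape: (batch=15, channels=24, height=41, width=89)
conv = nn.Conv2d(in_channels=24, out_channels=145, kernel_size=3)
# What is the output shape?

Input shape: (15, 24, 41, 89)
Output shape: (15, 145, 39, 87)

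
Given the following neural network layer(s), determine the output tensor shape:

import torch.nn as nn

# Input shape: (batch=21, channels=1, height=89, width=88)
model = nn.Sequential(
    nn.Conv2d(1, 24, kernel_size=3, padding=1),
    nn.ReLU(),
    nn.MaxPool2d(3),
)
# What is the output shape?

Input shape: (21, 1, 89, 88)
  -> after Conv2d: (21, 24, 89, 88)
  -> after ReLU: (21, 24, 89, 88)
Output shape: (21, 24, 29, 29)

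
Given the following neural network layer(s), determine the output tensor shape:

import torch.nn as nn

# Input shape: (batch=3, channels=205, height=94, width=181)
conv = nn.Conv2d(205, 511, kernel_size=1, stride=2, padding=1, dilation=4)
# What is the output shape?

Input shape: (3, 205, 94, 181)
Output shape: (3, 511, 48, 92)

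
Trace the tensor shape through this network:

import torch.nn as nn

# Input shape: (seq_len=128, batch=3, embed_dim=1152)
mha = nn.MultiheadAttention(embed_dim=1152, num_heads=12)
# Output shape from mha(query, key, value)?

Input shape: (128, 3, 1152)
Output shape: (128, 3, 1152)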